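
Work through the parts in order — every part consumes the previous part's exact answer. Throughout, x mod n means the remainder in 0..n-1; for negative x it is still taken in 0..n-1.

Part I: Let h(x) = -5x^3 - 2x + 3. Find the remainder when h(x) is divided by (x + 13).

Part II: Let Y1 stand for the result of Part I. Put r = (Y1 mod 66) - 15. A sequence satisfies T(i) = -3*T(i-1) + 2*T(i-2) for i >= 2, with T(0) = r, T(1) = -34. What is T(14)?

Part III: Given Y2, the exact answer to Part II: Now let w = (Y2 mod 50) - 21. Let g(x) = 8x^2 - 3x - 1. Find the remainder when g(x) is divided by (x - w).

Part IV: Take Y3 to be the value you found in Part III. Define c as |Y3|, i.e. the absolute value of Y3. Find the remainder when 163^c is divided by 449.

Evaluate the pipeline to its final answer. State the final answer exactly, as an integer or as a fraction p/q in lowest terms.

244

Part I: remainder = value at the root: -5*(-13)^3 - 2*(-13)^1 + 3 = (10985) + (26) + (3) = 11014; answer 11014
Part II: Y1 = 11014; r = 43; T(2) = -3*(-34) + 2*(43) = 188; iterating: T(2)=188, T(3)=-632, T(4)=2272, T(5)=-8080, T(6)=28784, T(7)=-102512, T(8)=365104, T(9)=-1300336, T(10)=4631216, T(11)=-16494320, T(12)=58745392, T(13)=-209224816, T(14)=745165232; answer 745165232
Part III: Y2 = 745165232; w = 11; remainder = value at the root: 8*(11)^2 - 3*(11)^1 - 1 = (968) + (-33) + (-1) = 934; answer 934
Part IV: Y3 = 934; c = 934; squarings mod 449: 163^1=163, 163^2=78, 163^4=247, 163^8=394, 163^16=331, 163^32=5, 163^64=25, 163^128=176, 163^256=444, 163^512=25; 163^934 = 163^2 * 163^4 * 163^32 * 163^128 * 163^256 * 163^512 = 244 (mod 449); answer 244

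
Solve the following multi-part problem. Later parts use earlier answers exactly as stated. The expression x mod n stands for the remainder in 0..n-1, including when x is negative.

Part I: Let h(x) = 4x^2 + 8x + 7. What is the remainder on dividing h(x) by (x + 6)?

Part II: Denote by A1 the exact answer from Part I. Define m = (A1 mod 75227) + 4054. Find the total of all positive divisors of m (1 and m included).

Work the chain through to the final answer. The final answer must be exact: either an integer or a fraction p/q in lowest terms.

Part I: remainder = value at the root: 4*(-6)^2 + 8*(-6)^1 + 7 = (144) + (-48) + (7) = 103; answer 103
Part II: A1 = 103; m = 4157; 4157 is prime, so its only divisors are 1 and 4157; sigma = 1 + 4157 = 4158; answer 4158

4158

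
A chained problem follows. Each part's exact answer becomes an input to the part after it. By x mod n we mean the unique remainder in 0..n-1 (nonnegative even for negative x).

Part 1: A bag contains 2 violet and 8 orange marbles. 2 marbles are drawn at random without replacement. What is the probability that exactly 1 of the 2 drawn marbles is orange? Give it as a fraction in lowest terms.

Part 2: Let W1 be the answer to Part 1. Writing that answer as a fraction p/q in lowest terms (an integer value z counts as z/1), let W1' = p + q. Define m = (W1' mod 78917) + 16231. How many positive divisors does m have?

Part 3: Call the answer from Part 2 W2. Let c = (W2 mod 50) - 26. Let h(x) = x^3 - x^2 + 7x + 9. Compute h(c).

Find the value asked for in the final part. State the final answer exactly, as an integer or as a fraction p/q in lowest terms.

-8531

Part 1: total draws C(10,2) = 45; favorable C(8,1)*C(2,1) = 16; P = 16/45; answer 16/45
Part 2: W1 = 16/45; threaded value p + q = 61; m = 16292; 16292 = 2^2 * 4073; number of divisors = (2+1) * (1+1) = 6; answer 6
Part 3: W2 = 6; c = -20; 1*(-20)^3 - 1*(-20)^2 + 7*(-20)^1 + 9 = (-8000) + (-400) + (-140) + (9) = -8531; answer -8531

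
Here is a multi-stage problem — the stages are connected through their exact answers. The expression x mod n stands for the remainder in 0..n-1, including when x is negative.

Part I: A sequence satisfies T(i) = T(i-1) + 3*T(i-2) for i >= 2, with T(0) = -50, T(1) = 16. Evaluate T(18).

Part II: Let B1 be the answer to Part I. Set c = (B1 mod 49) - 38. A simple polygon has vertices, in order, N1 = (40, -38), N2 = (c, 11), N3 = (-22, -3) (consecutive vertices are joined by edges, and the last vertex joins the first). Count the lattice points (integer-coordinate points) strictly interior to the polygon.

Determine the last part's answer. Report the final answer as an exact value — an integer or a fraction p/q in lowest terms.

Part I: T(2) = 1*(16) + 3*(-50) = -134; iterating: T(2)=-134, T(3)=-86, T(4)=-488, T(5)=-746, T(6)=-2210, T(7)=-4448, T(8)=-11078, T(9)=-24422, T(10)=-57656, T(11)=-130922, T(12)=-303890, T(13)=-696656, T(14)=-1608326, T(15)=-3698294, T(16)=-8523272, T(17)=-19618154, T(18)=-45187970; answer -45187970
Part II: B1 = -45187970; c = -12; cross terms: (40*11 - -12*-38)=-16, (-12*-3 - -22*11)=278, (-22*-38 - 40*-3)=956; twice the area = |1218| = 1218; area = 609; boundary points = 1 + 2 + 1 = 4; strictly interior points = area - boundary/2 + 1 = 608; answer 608

608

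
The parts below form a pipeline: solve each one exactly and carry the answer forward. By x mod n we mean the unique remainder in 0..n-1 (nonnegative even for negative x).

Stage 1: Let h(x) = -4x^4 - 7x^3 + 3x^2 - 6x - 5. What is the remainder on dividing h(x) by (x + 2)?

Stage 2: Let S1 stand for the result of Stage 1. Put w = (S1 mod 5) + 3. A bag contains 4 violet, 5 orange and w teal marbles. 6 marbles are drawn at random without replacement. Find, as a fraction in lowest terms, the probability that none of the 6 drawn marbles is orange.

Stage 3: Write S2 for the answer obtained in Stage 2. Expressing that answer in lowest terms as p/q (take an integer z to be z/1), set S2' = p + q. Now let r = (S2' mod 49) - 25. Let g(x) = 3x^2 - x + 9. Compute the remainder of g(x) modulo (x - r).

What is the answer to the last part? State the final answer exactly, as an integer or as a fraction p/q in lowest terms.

Stage 1: remainder = value at the root: -4*(-2)^4 - 7*(-2)^3 + 3*(-2)^2 - 6*(-2)^1 - 5 = (-64) + (56) + (12) + (12) + (-5) = 11; answer 11
Stage 2: S1 = 11; w = 4; total draws C(13,6) = 1716; favorable C(8,6) = 28; P = 7/429; answer 7/429
Stage 3: S2 = 7/429; threaded value p + q = 436; r = 19; remainder = value at the root: 3*(19)^2 - 1*(19)^1 + 9 = (1083) + (-19) + (9) = 1073; answer 1073

1073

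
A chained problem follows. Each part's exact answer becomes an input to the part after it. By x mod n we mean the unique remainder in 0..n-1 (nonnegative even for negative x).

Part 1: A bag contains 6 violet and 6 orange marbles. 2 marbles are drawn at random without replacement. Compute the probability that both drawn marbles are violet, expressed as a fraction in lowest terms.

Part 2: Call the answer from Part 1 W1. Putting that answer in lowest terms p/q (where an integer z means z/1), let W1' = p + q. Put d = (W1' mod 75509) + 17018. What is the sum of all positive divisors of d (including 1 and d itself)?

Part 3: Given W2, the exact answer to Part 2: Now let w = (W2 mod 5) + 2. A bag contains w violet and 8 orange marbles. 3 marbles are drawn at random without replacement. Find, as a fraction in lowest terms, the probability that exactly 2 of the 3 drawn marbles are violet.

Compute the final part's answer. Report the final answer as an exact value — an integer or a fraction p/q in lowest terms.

30/91

Part 1: total draws C(12,2) = 66; favorable C(6,2) = 15; P = 5/22; answer 5/22
Part 2: W1 = 5/22; threaded value p + q = 27; d = 17045; 17045 = 5 * 7 * 487; sigma = (1 + 5) * (1 + 7) * (1 + 487) = 6 * 8 * 488 = 23424; answer 23424
Part 3: W2 = 23424; w = 6; total draws C(14,3) = 364; favorable C(6,2)*C(8,1) = 120; P = 30/91; answer 30/91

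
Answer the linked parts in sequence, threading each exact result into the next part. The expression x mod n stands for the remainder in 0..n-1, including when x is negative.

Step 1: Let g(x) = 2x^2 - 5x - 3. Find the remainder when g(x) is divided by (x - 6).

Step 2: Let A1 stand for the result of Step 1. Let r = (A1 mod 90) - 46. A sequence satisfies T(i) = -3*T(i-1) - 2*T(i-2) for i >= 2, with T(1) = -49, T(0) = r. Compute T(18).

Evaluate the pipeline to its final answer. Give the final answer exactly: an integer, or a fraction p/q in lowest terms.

14680001

Step 1: remainder = value at the root: 2*(6)^2 - 5*(6)^1 - 3 = (72) + (-30) + (-3) = 39; answer 39
Step 2: A1 = 39; r = -7; T(2) = -3*(-49) - 2*(-7) = 161; iterating: T(2)=161, T(3)=-385, T(4)=833, T(5)=-1729, T(6)=3521, T(7)=-7105, T(8)=14273, T(9)=-28609, T(10)=57281, T(11)=-114625, T(12)=229313, T(13)=-458689, T(14)=917441, T(15)=-1834945, T(16)=3669953, T(17)=-7339969, T(18)=14680001; answer 14680001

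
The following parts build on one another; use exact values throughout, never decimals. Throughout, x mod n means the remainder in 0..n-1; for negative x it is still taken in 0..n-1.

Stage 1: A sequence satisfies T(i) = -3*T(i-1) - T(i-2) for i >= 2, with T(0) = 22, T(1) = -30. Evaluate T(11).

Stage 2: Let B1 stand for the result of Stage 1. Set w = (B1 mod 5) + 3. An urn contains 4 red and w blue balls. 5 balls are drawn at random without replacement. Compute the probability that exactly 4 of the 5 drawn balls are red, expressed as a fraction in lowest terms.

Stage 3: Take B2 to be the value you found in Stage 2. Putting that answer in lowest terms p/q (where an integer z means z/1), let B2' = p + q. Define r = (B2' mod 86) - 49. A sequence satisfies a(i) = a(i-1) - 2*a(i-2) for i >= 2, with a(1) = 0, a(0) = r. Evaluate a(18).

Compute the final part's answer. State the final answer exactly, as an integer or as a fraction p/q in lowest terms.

Stage 1: T(2) = -3*(-30) - 1*(22) = 68; iterating: T(2)=68, T(3)=-174, T(4)=454, T(5)=-1188, T(6)=3110, T(7)=-8142, T(8)=21316, T(9)=-55806, T(10)=146102, T(11)=-382500; answer -382500
Stage 2: B1 = -382500; w = 3; total draws C(7,5) = 21; favorable C(4,4)*C(3,1) = 3; P = 1/7; answer 1/7
Stage 3: B2 = 1/7; threaded value p + q = 8; r = -41; a(2) = 1*(0) - 2*(-41) = 82; iterating: a(2)=82, a(3)=82, a(4)=-82, a(5)=-246, a(6)=-82, a(7)=410, a(8)=574, a(9)=-246, a(10)=-1394, a(11)=-902, a(12)=1886, a(13)=3690, a(14)=-82, a(15)=-7462, a(16)=-7298, a(17)=7626, a(18)=22222; answer 22222

22222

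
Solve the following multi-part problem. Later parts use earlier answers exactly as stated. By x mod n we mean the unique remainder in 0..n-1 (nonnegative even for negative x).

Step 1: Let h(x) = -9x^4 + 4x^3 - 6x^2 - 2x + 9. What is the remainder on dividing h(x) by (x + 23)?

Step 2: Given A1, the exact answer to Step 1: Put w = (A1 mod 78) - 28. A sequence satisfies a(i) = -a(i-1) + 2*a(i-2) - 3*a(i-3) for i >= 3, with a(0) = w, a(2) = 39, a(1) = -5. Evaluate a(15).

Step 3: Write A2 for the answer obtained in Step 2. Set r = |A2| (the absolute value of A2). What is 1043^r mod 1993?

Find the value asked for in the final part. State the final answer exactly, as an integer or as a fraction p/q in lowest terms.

253

Step 1: remainder = value at the root: -9*(-23)^4 + 4*(-23)^3 - 6*(-23)^2 - 2*(-23)^1 + 9 = (-2518569) + (-48668) + (-3174) + (46) + (9) = -2570356; answer -2570356
Step 2: A1 = -2570356; w = 28; a(3) = -1*(39) + 2*(-5) - 3*(28) = -133; iterating: a(3)=-133, a(4)=226, a(5)=-609, a(6)=1460, a(7)=-3356, a(8)=8103, a(9)=-19195, a(10)=45469, a(11)=-108168, a(12)=256691, a(13)=-609434, a(14)=1447320, a(15)=-3436261; answer -3436261
Step 3: A2 = -3436261; r = 3436261; squarings mod 1993: 1043^1=1043, 1043^2=1664, 1043^4=619, 1043^8=505, 1043^16=1914, 1043^32=262, 1043^64=882, 1043^128=654, 1043^256=1214, 1043^512=969, 1043^1024=258, 1043^2048=795, 1043^4096=244, 1043^8192=1739, 1043^16384=740, 1043^32768=1518, 1043^65536=416, 1043^131072=1658, 1043^262144=617, 1043^524288=26, 1043^1048576=676, 1043^2097152=579; 1043^3436261 = 1043^1 * 1043^4 * 1043^32 * 1043^64 * 1043^128 * 1043^512 * 1043^1024 * 1043^2048 * 1043^8192 * 1043^16384 * 1043^262144 * 1043^1048576 * 1043^2097152 = 253 (mod 1993); answer 253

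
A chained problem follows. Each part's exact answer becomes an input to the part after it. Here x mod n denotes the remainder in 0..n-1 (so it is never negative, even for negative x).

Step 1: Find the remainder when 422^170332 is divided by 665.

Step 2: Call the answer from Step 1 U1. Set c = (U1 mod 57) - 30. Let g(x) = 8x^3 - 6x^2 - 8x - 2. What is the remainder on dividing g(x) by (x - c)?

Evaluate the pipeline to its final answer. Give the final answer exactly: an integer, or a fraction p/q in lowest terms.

-113858

Step 1: squarings mod 665: 422^1=422, 422^2=529, 422^4=541, 422^8=81, 422^16=576, 422^32=606, 422^64=156, 422^128=396, 422^256=541, 422^512=81, 422^1024=576, 422^2048=606, 422^4096=156, 422^8192=396, 422^16384=541, 422^32768=81, 422^65536=576, 422^131072=606; 422^170332 = 422^4 * 422^8 * 422^16 * 422^64 * 422^256 * 422^2048 * 422^4096 * 422^32768 * 422^131072 = 576 (mod 665); answer 576
Step 2: U1 = 576; c = -24; remainder = value at the root: 8*(-24)^3 - 6*(-24)^2 - 8*(-24)^1 - 2 = (-110592) + (-3456) + (192) + (-2) = -113858; answer -113858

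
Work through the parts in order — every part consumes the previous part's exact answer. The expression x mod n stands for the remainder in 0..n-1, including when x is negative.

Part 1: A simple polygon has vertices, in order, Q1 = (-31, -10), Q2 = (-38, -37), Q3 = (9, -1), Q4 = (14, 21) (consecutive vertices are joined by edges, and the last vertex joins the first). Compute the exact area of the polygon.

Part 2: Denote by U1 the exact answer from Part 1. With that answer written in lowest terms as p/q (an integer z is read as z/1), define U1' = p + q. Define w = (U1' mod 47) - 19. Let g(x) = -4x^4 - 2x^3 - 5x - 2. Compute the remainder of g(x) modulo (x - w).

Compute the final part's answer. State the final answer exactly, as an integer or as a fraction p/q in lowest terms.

Part 1: cross terms: (-31*-37 - -38*-10)=767, (-38*-1 - 9*-37)=371, (9*21 - 14*-1)=203, (14*-10 - -31*21)=511; twice the area = |1852| = 1852; area = 926; answer 926
Part 2: U1 = 926; threaded value p + q = 927; w = 15; remainder = value at the root: -4*(15)^4 - 2*(15)^3 - 5*(15)^1 - 2 = (-202500) + (-6750) + (-75) + (-2) = -209327; answer -209327

-209327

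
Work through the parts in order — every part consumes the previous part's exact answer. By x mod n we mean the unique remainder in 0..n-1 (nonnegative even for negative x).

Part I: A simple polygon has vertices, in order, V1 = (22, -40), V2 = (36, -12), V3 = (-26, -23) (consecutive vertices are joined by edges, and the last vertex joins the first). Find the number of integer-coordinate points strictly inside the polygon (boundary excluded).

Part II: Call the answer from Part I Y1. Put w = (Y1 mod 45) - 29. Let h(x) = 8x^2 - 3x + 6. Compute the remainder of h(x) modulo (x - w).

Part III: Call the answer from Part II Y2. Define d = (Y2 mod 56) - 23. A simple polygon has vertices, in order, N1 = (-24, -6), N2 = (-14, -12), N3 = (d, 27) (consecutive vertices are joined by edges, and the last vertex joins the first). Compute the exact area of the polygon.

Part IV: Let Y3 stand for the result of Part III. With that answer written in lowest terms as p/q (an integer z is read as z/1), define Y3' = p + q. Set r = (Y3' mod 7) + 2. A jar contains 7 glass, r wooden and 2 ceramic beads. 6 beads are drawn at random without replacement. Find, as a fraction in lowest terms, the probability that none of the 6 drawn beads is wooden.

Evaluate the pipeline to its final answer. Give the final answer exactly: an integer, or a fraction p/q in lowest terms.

4/143

Part I: cross terms: (22*-12 - 36*-40)=1176, (36*-23 - -26*-12)=-1140, (-26*-40 - 22*-23)=1546; twice the area = |1582| = 1582; area = 791; boundary points = 14 + 1 + 1 = 16; strictly interior points = area - boundary/2 + 1 = 784; answer 784
Part II: Y1 = 784; w = -10; remainder = value at the root: 8*(-10)^2 - 3*(-10)^1 + 6 = (800) + (30) + (6) = 836; answer 836
Part III: Y2 = 836; d = 29; cross terms: (-24*-12 - -14*-6)=204, (-14*27 - 29*-12)=-30, (29*-6 - -24*27)=474; twice the area = |648| = 648; area = 324; answer 324
Part IV: Y3 = 324; threaded value p + q = 325; r = 5; total draws C(14,6) = 3003; favorable C(9,6) = 84; P = 4/143; answer 4/143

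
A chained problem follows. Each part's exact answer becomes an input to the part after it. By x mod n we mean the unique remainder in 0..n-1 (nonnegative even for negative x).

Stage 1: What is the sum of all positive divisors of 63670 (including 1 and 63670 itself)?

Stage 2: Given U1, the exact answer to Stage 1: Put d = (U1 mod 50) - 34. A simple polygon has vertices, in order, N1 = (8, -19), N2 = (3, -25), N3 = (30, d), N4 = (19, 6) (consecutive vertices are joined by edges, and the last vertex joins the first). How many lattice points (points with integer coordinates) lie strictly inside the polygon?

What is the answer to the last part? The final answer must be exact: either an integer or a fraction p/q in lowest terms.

267

Stage 1: 63670 = 2 * 5 * 6367; sigma = (1 + 2) * (1 + 5) * (1 + 6367) = 3 * 6 * 6368 = 114624; answer 114624
Stage 2: U1 = 114624; d = -10; cross terms: (8*-25 - 3*-19)=-143, (3*-10 - 30*-25)=720, (30*6 - 19*-10)=370, (19*-19 - 8*6)=-409; twice the area = |538| = 538; area = 269; boundary points = 1 + 3 + 1 + 1 = 6; strictly interior points = area - boundary/2 + 1 = 267; answer 267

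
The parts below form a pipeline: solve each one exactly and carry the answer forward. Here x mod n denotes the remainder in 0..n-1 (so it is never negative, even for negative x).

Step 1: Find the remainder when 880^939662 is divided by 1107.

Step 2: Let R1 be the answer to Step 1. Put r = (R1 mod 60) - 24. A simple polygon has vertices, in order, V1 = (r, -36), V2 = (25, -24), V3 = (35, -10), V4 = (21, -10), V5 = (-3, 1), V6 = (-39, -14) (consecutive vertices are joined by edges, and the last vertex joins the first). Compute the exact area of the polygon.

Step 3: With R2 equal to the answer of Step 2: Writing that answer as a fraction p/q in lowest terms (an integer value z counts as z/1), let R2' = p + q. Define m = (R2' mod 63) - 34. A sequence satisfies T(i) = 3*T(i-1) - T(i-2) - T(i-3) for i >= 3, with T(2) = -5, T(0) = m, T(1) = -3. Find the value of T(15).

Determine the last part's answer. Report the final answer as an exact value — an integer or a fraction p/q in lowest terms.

-161567

Step 1: squarings mod 1107: 880^1=880, 880^2=607, 880^4=925, 880^8=1021, 880^16=754, 880^32=625, 880^64=961, 880^128=283, 880^256=385, 880^512=994, 880^1024=592, 880^2048=652, 880^4096=16, 880^8192=256, 880^16384=223, 880^32768=1021, 880^65536=754, 880^131072=625, 880^262144=961, 880^524288=283; 880^939662 = 880^2 * 880^4 * 880^8 * 880^128 * 880^512 * 880^1024 * 880^4096 * 880^16384 * 880^131072 * 880^262144 * 880^524288 = 49 (mod 1107); answer 49
Step 2: R1 = 49; r = 25; cross terms: (25*-24 - 25*-36)=300, (25*-10 - 35*-24)=590, (35*-10 - 21*-10)=-140, (21*1 - -3*-10)=-9, (-3*-14 - -39*1)=81, (-39*-36 - 25*-14)=1754; twice the area = |2576| = 2576; area = 1288; answer 1288
Step 3: R2 = 1288; threaded value p + q = 1289; m = -5; T(3) = 3*(-5) - 1*(-3) - 1*(-5) = -7; iterating: T(3)=-7, T(4)=-13, T(5)=-27, T(6)=-61, T(7)=-143, T(8)=-341, T(9)=-819, T(10)=-1973, T(11)=-4759, T(12)=-11485, T(13)=-27723, T(14)=-66925, T(15)=-161567; answer -161567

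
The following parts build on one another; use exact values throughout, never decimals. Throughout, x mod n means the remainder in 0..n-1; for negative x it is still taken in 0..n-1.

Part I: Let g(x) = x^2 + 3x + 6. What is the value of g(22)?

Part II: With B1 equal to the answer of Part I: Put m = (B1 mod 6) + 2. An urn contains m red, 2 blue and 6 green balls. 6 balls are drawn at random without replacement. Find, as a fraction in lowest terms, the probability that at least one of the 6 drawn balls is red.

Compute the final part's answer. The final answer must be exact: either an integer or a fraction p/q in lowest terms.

425/429

Part I: 1*(22)^2 + 3*(22)^1 + 6 = (484) + (66) + (6) = 556; answer 556
Part II: B1 = 556; m = 6; total draws C(14,6) = 3003; complement C(8,6) = 28; favorable 3003 - 28 = 2975; P = 425/429; answer 425/429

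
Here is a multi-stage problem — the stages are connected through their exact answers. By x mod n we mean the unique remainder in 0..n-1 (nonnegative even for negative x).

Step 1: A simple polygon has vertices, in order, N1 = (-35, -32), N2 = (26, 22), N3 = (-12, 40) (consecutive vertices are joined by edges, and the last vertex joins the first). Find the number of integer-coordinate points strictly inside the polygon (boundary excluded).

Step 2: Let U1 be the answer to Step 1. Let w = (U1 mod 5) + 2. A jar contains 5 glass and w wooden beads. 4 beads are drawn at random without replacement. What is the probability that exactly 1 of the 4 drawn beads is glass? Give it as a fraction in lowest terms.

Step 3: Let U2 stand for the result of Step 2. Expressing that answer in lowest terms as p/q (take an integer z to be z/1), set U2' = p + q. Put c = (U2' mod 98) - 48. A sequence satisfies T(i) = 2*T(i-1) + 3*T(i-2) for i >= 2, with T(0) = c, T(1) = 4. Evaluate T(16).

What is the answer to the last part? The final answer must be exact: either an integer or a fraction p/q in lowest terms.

-10761685

Step 1: cross terms: (-35*22 - 26*-32)=62, (26*40 - -12*22)=1304, (-12*-32 - -35*40)=1784; twice the area = |3150| = 3150; area = 1575; boundary points = 1 + 2 + 1 = 4; strictly interior points = area - boundary/2 + 1 = 1574; answer 1574
Step 2: U1 = 1574; w = 6; total draws C(11,4) = 330; favorable C(5,1)*C(6,3) = 100; P = 10/33; answer 10/33
Step 3: U2 = 10/33; threaded value p + q = 43; c = -5; T(2) = 2*(4) + 3*(-5) = -7; iterating: T(2)=-7, T(3)=-2, T(4)=-25, T(5)=-56, T(6)=-187, T(7)=-542, T(8)=-1645, T(9)=-4916, T(10)=-14767, T(11)=-44282, T(12)=-132865, T(13)=-398576, T(14)=-1195747, T(15)=-3587222, T(16)=-10761685; answer -10761685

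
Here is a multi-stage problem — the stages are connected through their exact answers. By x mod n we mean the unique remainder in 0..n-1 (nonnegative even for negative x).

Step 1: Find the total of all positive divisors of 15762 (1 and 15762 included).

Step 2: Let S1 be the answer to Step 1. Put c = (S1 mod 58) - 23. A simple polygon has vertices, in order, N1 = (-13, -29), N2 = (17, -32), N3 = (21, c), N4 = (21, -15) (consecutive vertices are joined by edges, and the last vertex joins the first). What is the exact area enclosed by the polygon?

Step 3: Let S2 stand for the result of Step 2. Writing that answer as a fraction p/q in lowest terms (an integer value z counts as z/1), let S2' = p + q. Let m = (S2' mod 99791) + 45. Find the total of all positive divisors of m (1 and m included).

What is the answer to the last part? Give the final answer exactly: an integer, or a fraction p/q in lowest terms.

624

Step 1: 15762 = 2 * 3 * 37 * 71; sigma = (1 + 2) * (1 + 3) * (1 + 37) * (1 + 71) = 3 * 4 * 38 * 72 = 32832; answer 32832
Step 2: S1 = 32832; c = -19; cross terms: (-13*-32 - 17*-29)=909, (17*-19 - 21*-32)=349, (21*-15 - 21*-19)=84, (21*-29 - -13*-15)=-804; twice the area = |538| = 538; area = 269; answer 269
Step 3: S2 = 269; threaded value p + q = 270; m = 315; 315 = 3^2 * 5 * 7; sigma = (1 + 3 + 9) * (1 + 5) * (1 + 7) = 13 * 6 * 8 = 624; answer 624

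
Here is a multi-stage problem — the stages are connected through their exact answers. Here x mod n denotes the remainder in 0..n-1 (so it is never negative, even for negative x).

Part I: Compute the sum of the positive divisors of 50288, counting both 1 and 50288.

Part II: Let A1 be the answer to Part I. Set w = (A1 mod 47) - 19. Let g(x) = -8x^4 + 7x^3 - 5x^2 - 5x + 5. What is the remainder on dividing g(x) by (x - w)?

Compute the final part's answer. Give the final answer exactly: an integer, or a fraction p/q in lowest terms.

-514

Part I: 50288 = 2^4 * 7 * 449; sigma = (1 + 2 + 4 + 8 + 16) * (1 + 7) * (1 + 449) = 31 * 8 * 450 = 111600; answer 111600
Part II: A1 = 111600; w = 3; remainder = value at the root: -8*(3)^4 + 7*(3)^3 - 5*(3)^2 - 5*(3)^1 + 5 = (-648) + (189) + (-45) + (-15) + (5) = -514; answer -514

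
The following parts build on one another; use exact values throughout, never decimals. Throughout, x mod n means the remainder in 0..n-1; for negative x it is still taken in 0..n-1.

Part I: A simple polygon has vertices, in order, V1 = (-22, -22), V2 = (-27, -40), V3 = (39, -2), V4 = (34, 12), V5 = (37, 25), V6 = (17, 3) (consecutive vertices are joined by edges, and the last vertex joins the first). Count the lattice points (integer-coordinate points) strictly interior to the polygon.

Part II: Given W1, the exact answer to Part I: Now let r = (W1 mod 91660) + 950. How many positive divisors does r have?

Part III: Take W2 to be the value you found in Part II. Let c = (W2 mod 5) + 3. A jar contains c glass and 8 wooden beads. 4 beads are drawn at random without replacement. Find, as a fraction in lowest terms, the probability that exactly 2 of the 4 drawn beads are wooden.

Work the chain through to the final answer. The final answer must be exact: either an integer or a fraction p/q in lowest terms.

Part I: cross terms: (-22*-40 - -27*-22)=286, (-27*-2 - 39*-40)=1614, (39*12 - 34*-2)=536, (34*25 - 37*12)=406, (37*3 - 17*25)=-314, (17*-22 - -22*3)=-308; twice the area = |2220| = 2220; area = 1110; boundary points = 1 + 2 + 1 + 1 + 2 + 1 = 8; strictly interior points = area - boundary/2 + 1 = 1107; answer 1107
Part II: W1 = 1107; r = 2057; 2057 = 11^2 * 17; number of divisors = (2+1) * (1+1) = 6; answer 6
Part III: W2 = 6; c = 4; total draws C(12,4) = 495; favorable C(8,2)*C(4,2) = 168; P = 56/165; answer 56/165

56/165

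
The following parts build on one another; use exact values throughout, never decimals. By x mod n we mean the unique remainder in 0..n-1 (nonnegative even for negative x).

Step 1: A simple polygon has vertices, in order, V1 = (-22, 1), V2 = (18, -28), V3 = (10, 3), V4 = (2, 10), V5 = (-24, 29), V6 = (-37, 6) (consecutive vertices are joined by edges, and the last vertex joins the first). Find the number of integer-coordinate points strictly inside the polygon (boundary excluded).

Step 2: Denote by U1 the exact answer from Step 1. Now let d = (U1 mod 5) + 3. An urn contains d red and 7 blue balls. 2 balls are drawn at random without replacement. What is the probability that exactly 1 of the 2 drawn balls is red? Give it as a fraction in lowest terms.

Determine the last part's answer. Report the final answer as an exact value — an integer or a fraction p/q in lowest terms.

Step 1: cross terms: (-22*-28 - 18*1)=598, (18*3 - 10*-28)=334, (10*10 - 2*3)=94, (2*29 - -24*10)=298, (-24*6 - -37*29)=929, (-37*1 - -22*6)=95; twice the area = |2348| = 2348; area = 1174; boundary points = 1 + 1 + 1 + 1 + 1 + 5 = 10; strictly interior points = area - boundary/2 + 1 = 1170; answer 1170
Step 2: U1 = 1170; d = 3; total draws C(10,2) = 45; favorable C(3,1)*C(7,1) = 21; P = 7/15; answer 7/15

7/15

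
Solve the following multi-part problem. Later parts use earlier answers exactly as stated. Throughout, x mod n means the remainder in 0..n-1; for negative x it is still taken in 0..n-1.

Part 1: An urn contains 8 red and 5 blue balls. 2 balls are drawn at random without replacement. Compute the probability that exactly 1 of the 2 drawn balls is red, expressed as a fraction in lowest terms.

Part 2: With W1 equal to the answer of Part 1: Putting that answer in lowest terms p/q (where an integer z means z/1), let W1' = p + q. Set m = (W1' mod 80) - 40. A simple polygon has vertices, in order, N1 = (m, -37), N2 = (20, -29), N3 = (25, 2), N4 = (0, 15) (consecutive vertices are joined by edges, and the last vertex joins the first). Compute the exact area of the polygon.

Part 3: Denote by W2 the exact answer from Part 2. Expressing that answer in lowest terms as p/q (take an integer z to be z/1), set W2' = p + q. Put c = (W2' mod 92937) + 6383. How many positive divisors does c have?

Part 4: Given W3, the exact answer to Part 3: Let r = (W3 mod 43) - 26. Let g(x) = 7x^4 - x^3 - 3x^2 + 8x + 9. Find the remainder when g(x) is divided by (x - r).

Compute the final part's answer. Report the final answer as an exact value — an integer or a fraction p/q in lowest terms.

Part 1: total draws C(13,2) = 78; favorable C(8,1)*C(5,1) = 40; P = 20/39; answer 20/39
Part 2: W1 = 20/39; threaded value p + q = 59; m = 19; cross terms: (19*-29 - 20*-37)=189, (20*2 - 25*-29)=765, (25*15 - 0*2)=375, (0*-37 - 19*15)=-285; twice the area = |1044| = 1044; area = 522; answer 522
Part 3: W2 = 522; threaded value p + q = 523; c = 6906; 6906 = 2 * 3 * 1151; number of divisors = (1+1) * (1+1) * (1+1) = 8; answer 8
Part 4: W3 = 8; r = -18; remainder = value at the root: 7*(-18)^4 - 1*(-18)^3 - 3*(-18)^2 + 8*(-18)^1 + 9 = (734832) + (5832) + (-972) + (-144) + (9) = 739557; answer 739557

739557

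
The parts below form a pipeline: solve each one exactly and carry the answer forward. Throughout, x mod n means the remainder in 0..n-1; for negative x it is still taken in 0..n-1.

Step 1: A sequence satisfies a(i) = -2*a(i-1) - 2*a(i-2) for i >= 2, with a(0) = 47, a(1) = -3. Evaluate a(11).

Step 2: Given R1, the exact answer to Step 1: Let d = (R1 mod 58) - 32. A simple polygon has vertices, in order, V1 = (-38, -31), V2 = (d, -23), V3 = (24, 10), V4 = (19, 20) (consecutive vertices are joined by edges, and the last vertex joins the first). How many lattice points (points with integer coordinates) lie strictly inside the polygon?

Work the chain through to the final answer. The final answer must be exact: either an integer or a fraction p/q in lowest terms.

Step 1: a(2) = -2*(-3) - 2*(47) = -88; iterating: a(2)=-88, a(3)=182, a(4)=-188, a(5)=12, a(6)=352, a(7)=-728, a(8)=752, a(9)=-48, a(10)=-1408, a(11)=2912; answer 2912
Step 2: R1 = 2912; d = -20; cross terms: (-38*-23 - -20*-31)=254, (-20*10 - 24*-23)=352, (24*20 - 19*10)=290, (19*-31 - -38*20)=171; twice the area = |1067| = 1067; area = 1067/2; boundary points = 2 + 11 + 5 + 3 = 21; strictly interior points = area - boundary/2 + 1 = 524; answer 524

524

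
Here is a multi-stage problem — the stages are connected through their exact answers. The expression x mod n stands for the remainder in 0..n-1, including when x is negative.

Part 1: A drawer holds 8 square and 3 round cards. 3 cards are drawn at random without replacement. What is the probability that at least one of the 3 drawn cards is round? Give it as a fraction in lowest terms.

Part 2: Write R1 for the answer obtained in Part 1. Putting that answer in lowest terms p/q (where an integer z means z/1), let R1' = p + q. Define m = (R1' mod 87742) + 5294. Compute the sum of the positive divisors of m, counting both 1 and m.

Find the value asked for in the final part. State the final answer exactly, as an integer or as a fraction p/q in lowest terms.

Part 1: total draws C(11,3) = 165; complement C(8,3) = 56; favorable 165 - 56 = 109; P = 109/165; answer 109/165
Part 2: R1 = 109/165; threaded value p + q = 274; m = 5568; 5568 = 2^6 * 3 * 29; sigma = (1 + 2 + 4 + 8 + 16 + 32 + 64) * (1 + 3) * (1 + 29) = 127 * 4 * 30 = 15240; answer 15240

15240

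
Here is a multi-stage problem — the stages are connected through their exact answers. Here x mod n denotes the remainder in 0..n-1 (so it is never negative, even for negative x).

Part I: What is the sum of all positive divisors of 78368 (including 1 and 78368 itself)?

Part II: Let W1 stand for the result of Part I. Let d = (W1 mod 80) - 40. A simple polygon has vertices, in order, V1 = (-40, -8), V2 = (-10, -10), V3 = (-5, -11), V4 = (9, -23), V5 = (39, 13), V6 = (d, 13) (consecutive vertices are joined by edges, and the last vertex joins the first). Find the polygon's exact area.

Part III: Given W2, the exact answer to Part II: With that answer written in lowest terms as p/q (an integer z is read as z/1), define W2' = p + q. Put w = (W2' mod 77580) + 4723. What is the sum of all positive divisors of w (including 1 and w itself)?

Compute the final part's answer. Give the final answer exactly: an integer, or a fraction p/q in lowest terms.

Part I: 78368 = 2^5 * 31 * 79; sigma = (1 + 2 + 4 + 8 + 16 + 32) * (1 + 31) * (1 + 79) = 63 * 32 * 80 = 161280; answer 161280
Part II: W1 = 161280; d = -40; cross terms: (-40*-10 - -10*-8)=320, (-10*-11 - -5*-10)=60, (-5*-23 - 9*-11)=214, (9*13 - 39*-23)=1014, (39*13 - -40*13)=1027, (-40*-8 - -40*13)=840; twice the area = |3475| = 3475; area = 3475/2; answer 3475/2
Part III: W2 = 3475/2; threaded value p + q = 3477; w = 8200; 8200 = 2^3 * 5^2 * 41; sigma = (1 + 2 + 4 + 8) * (1 + 5 + 25) * (1 + 41) = 15 * 31 * 42 = 19530; answer 19530

19530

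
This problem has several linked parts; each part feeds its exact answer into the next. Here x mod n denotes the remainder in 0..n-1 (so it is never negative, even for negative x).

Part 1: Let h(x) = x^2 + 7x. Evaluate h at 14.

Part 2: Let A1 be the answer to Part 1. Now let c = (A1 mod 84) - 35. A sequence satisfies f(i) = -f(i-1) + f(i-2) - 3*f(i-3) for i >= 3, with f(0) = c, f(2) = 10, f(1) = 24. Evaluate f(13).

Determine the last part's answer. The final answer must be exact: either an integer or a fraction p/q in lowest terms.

16374

Part 1: 1*(14)^2 + 7*(14)^1 = (196) + (98) = 294; answer 294
Part 2: A1 = 294; c = 7; f(3) = -1*(10) + 1*(24) - 3*(7) = -7; iterating: f(3)=-7, f(4)=-55, f(5)=18, f(6)=-52, f(7)=235, f(8)=-341, f(9)=732, f(10)=-1778, f(11)=3533, f(12)=-7507, f(13)=16374; answer 16374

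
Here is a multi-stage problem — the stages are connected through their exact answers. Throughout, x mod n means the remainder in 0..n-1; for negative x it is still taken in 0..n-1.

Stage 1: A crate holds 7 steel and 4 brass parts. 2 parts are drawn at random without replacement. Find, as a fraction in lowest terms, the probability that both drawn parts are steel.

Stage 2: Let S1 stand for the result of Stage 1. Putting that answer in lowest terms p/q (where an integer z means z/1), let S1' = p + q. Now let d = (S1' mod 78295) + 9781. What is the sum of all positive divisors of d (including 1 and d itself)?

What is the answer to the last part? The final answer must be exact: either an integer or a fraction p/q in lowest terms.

9858

Stage 1: total draws C(11,2) = 55; favorable C(7,2) = 21; P = 21/55; answer 21/55
Stage 2: S1 = 21/55; threaded value p + q = 76; d = 9857; 9857 is prime, so its only divisors are 1 and 9857; sigma = 1 + 9857 = 9858; answer 9858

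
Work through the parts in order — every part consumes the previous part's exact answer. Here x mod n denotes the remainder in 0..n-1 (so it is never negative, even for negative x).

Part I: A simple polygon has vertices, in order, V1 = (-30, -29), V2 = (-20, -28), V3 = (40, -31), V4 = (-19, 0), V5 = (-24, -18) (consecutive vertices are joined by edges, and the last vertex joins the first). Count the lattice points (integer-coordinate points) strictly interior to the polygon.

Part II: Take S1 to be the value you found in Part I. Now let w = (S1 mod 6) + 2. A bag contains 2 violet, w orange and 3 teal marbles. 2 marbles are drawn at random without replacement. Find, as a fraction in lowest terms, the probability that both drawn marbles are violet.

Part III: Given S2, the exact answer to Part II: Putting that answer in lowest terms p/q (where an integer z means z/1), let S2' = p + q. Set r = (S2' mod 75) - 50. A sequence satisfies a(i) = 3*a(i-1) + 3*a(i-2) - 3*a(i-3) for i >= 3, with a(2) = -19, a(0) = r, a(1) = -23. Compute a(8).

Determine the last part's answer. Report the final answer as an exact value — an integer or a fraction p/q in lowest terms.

-74826

Part I: cross terms: (-30*-28 - -20*-29)=260, (-20*-31 - 40*-28)=1740, (40*0 - -19*-31)=-589, (-19*-18 - -24*0)=342, (-24*-29 - -30*-18)=156; twice the area = |1909| = 1909; area = 1909/2; boundary points = 1 + 3 + 1 + 1 + 1 = 7; strictly interior points = area - boundary/2 + 1 = 952; answer 952
Part II: S1 = 952; w = 6; total draws C(11,2) = 55; favorable C(2,2) = 1; P = 1/55; answer 1/55
Part III: S2 = 1/55; threaded value p + q = 56; r = 6; a(3) = 3*(-19) + 3*(-23) - 3*(6) = -144; iterating: a(3)=-144, a(4)=-420, a(5)=-1635, a(6)=-5733, a(7)=-20844, a(8)=-74826; answer -74826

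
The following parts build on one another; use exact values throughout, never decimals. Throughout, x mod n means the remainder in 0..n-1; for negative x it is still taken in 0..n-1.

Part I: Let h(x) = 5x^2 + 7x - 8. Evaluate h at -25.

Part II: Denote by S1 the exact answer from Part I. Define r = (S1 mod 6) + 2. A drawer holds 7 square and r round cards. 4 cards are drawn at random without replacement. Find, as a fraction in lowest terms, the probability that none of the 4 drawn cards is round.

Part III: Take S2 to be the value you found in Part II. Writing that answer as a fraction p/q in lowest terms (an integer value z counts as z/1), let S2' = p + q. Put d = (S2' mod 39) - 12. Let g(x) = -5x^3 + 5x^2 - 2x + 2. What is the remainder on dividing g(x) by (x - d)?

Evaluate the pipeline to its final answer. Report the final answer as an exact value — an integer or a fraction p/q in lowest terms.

-50862

Part I: 5*(-25)^2 + 7*(-25)^1 - 8 = (3125) + (-175) + (-8) = 2942; answer 2942
Part II: S1 = 2942; r = 4; total draws C(11,4) = 330; favorable C(7,4) = 35; P = 7/66; answer 7/66
Part III: S2 = 7/66; threaded value p + q = 73; d = 22; remainder = value at the root: -5*(22)^3 + 5*(22)^2 - 2*(22)^1 + 2 = (-53240) + (2420) + (-44) + (2) = -50862; answer -50862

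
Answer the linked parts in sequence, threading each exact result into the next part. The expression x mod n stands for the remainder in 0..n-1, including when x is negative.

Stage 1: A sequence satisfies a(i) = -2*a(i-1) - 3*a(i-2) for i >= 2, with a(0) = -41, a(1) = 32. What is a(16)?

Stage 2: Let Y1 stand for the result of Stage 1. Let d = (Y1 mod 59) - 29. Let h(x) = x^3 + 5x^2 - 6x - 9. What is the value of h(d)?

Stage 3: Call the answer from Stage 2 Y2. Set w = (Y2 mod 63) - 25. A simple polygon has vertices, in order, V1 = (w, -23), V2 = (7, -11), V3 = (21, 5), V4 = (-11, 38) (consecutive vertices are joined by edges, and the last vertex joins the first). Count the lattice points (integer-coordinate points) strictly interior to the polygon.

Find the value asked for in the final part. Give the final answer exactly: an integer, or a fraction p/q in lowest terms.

Stage 1: a(2) = -2*(32) - 3*(-41) = 59; iterating: a(2)=59, a(3)=-214, a(4)=251, a(5)=140, a(6)=-1033, a(7)=1646, a(8)=-193, a(9)=-4552, a(10)=9683, a(11)=-5710, a(12)=-17629, a(13)=52388, a(14)=-51889, a(15)=-53386, a(16)=262439; answer 262439
Stage 2: Y1 = 262439; d = -22; 1*(-22)^3 + 5*(-22)^2 - 6*(-22)^1 - 9 = (-10648) + (2420) + (132) + (-9) = -8105; answer -8105
Stage 3: Y2 = -8105; w = -3; cross terms: (-3*-11 - 7*-23)=194, (7*5 - 21*-11)=266, (21*38 - -11*5)=853, (-11*-23 - -3*38)=367; twice the area = |1680| = 1680; area = 840; boundary points = 2 + 2 + 1 + 1 = 6; strictly interior points = area - boundary/2 + 1 = 838; answer 838

838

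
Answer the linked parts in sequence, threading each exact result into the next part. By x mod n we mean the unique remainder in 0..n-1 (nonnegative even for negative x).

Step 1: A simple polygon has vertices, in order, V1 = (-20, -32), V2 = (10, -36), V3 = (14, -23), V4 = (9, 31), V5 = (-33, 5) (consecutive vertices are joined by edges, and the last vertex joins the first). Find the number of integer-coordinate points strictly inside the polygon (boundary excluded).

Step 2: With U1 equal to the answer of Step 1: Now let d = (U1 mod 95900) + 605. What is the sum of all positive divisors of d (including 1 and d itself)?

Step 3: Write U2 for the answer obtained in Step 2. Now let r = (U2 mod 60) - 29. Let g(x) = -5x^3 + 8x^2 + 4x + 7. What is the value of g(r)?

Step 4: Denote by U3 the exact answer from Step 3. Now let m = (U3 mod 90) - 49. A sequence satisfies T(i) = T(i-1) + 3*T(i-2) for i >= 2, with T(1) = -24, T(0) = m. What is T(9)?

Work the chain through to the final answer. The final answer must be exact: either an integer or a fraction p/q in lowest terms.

Step 1: cross terms: (-20*-36 - 10*-32)=1040, (10*-23 - 14*-36)=274, (14*31 - 9*-23)=641, (9*5 - -33*31)=1068, (-33*-32 - -20*5)=1156; twice the area = |4179| = 4179; area = 4179/2; boundary points = 2 + 1 + 1 + 2 + 1 = 7; strictly interior points = area - boundary/2 + 1 = 2087; answer 2087
Step 2: U1 = 2087; d = 2692; 2692 = 2^2 * 673; sigma = (1 + 2 + 4) * (1 + 673) = 7 * 674 = 4718; answer 4718
Step 3: U2 = 4718; r = 9; -5*(9)^3 + 8*(9)^2 + 4*(9)^1 + 7 = (-3645) + (648) + (36) + (7) = -2954; answer -2954
Step 4: U3 = -2954; m = -33; T(2) = 1*(-24) + 3*(-33) = -123; iterating: T(2)=-123, T(3)=-195, T(4)=-564, T(5)=-1149, T(6)=-2841, T(7)=-6288, T(8)=-14811, T(9)=-33675; answer -33675

-33675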